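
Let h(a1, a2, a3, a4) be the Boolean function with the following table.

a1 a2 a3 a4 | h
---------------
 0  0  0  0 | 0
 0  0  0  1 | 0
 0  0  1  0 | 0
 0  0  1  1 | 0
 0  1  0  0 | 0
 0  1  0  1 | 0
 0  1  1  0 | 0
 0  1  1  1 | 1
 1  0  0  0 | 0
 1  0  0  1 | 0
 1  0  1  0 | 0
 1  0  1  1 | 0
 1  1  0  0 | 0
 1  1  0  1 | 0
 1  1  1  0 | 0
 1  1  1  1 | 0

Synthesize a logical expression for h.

Only row (0,1,1,1) gives 1. That row's minterm ¬a1·a2·a3·a4 is h directly.

h(a1, a2, a3, a4) = ((a1' · a2) · a3) · a4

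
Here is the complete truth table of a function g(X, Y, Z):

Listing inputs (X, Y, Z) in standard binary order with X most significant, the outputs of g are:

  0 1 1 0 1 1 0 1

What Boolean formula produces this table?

The 0-rows are (0,0,0), (0,1,1), (1,1,0). Take each as a conjunction (¬X·¬Y·¬Z, ¬X·Y·Z, X·Y·¬Z), form their disjunction, and complement — that gives a formula that is 1 everywhere g is.

g(X, Y, Z) = not ((((not X and not Y) and not Z) or ((not X and Y) and Z)) or ((X and Y) and not Z))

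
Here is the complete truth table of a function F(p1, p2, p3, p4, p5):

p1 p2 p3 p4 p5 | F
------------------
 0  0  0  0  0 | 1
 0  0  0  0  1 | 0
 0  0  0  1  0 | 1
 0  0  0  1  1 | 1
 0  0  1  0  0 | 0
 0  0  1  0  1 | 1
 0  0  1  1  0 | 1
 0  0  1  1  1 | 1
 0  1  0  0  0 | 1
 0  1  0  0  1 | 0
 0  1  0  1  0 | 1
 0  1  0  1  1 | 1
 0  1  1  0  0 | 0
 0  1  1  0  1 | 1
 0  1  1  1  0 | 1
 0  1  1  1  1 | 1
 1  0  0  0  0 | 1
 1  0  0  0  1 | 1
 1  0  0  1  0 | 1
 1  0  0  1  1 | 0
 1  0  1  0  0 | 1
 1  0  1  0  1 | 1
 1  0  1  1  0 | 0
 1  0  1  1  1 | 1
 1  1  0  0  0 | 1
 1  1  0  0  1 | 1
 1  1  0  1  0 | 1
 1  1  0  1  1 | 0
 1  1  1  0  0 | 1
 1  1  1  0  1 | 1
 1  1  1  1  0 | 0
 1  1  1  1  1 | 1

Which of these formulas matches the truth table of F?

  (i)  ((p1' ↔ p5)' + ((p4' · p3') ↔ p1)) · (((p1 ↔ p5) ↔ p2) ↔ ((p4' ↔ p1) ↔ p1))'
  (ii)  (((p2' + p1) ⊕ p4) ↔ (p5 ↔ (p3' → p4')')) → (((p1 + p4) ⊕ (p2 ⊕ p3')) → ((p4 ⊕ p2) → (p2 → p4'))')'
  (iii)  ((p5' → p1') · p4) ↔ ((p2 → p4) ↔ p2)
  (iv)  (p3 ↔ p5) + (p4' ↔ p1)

(i): at (0,0,0,1,0) it gives 0, but F = 1 — eliminated.
(ii): at (0,0,0,0,1) it gives 1, but F = 0 — eliminated.
(iii): at (0,0,0,0,1) it gives 1, but F = 0 — eliminated.
(iv) is the remaining candidate, and it agrees with F on all 32 inputs.

iv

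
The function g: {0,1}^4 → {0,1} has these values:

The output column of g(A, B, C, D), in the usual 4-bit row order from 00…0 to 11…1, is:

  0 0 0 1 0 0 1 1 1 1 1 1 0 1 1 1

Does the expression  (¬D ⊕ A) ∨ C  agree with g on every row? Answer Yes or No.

Evaluate (¬D ⊕ A) ∨ C on each row and compare to g:
  A=0, B=0, C=0, D=0: formula gives 1, but g = 0 ✗
Since they disagree at (0,0,0,0), the expression is not a correct formula for g.

No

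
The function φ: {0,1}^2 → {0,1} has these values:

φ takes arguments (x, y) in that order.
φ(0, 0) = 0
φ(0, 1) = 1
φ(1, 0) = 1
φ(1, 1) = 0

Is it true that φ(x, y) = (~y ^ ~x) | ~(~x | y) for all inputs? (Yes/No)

Yes

Evaluate (~y ^ ~x) | ~(~x | y) on each row and compare to φ:
  x=0, y=0: formula gives 0, φ = 0 ✓
  x=0, y=1: formula gives 1, φ = 1 ✓
  x=1, y=0: formula gives 1, φ = 1 ✓
  x=1, y=1: formula gives 0, φ = 0 ✓
No disagreement on any input; they are logically equivalent.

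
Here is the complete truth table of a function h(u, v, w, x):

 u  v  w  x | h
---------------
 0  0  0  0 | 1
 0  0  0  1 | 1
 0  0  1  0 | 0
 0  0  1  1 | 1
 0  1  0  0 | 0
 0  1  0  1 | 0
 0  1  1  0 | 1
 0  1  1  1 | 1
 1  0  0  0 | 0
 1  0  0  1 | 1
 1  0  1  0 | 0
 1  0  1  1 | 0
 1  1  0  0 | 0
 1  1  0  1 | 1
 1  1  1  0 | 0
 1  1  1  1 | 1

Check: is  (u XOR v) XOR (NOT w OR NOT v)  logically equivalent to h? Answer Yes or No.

No

Test each input against both h and the formula:
  u=0, v=0, w=0, x=0: formula gives 1, h = 1 ✓
  u=0, v=0, w=0, x=1: formula gives 1, h = 1 ✓
  u=0, v=0, w=1, x=0: formula gives 1, but h = 0 ✗
A single disagreement suffices: at (0,0,1,0) they differ, so the formula does not compute h.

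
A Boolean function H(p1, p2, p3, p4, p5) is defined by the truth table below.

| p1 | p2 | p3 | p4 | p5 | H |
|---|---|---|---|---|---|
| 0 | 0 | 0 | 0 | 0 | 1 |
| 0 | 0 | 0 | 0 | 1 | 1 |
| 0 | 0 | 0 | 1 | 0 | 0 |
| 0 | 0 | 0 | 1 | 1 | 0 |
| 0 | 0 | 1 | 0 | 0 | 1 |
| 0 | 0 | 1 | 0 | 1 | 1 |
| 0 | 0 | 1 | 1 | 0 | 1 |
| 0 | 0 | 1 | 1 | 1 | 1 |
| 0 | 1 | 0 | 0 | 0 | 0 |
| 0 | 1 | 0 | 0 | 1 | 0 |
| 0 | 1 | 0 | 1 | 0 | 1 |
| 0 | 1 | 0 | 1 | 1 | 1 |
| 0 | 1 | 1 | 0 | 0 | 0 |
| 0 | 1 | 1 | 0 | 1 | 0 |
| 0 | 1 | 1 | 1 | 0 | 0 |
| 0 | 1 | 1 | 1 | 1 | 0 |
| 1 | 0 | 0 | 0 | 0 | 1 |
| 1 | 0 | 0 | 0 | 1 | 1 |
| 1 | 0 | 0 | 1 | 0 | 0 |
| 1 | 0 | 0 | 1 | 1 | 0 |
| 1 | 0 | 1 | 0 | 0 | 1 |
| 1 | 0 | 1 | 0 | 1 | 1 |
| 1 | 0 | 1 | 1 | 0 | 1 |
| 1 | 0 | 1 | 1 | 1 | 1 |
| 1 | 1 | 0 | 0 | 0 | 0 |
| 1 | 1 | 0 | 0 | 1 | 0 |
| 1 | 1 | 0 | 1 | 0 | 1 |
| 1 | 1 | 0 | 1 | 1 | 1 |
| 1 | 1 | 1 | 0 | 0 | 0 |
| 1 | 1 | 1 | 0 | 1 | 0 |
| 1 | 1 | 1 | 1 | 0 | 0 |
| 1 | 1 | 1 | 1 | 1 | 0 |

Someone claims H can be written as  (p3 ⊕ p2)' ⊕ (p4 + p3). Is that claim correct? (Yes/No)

Yes

Check the formula against H row by row:
  p1=0, p2=0, p3=0, p4=0, p5=0: formula gives 1, H = 1 ✓
  p1=0, p2=0, p3=0, p4=0, p5=1: formula gives 1, H = 1 ✓
  p1=0, p2=0, p3=0, p4=1, p5=0: formula gives 0, H = 0 ✓
  p1=0, p2=0, p3=0, p4=1, p5=1: formula gives 0, H = 0 ✓
  …and likewise for the remaining 28 rows.
Every row agrees, so the formula is equivalent.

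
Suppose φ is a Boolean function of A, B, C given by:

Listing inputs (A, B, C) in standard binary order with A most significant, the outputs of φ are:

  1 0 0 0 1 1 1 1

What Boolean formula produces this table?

φ(A, B, C) = NOT ((((NOT A AND NOT B) AND C) OR ((NOT A AND B) AND NOT C)) OR ((NOT A AND B) AND C))

φ is 0 on only 3 rows — (0,0,1), (0,1,0), (0,1,1). Writing each as a minterm (¬A·¬B·C, ¬A·B·¬C, ¬A·B·C) and OR-ing them characterizes exactly where φ=0, so φ is the negation of that disjunction.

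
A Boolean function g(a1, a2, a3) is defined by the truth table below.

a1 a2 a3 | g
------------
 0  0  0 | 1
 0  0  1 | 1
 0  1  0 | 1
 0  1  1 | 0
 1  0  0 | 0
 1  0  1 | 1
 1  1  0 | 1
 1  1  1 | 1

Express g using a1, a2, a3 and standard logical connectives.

g(a1, a2, a3) = ~(((~a1 & a2) & a3) | ((a1 & ~a2) & ~a3))

The 0-rows are (0,1,1), (1,0,0). Take each as a conjunction (¬a1·a2·a3, a1·¬a2·¬a3), form their disjunction, and complement — that gives a formula that is 1 everywhere g is.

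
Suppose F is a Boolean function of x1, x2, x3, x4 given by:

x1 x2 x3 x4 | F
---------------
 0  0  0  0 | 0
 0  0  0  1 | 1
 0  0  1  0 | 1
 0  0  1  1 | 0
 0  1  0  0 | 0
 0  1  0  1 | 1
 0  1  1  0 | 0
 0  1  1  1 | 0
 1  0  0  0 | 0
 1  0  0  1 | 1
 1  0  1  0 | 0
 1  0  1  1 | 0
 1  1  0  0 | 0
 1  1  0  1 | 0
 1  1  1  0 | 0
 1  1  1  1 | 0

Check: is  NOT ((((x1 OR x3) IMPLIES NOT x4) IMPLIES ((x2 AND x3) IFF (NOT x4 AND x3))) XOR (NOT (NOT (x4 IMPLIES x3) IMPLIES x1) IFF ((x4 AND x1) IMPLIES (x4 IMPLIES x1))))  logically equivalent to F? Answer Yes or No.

No

Test each input against both F and the formula:
  x1=0, x2=0, x3=0, x4=0: formula gives 0, F = 0 ✓
  x1=0, x2=0, x3=0, x4=1: formula gives 1, F = 1 ✓
  x1=0, x2=0, x3=1, x4=0: formula gives 1, F = 1 ✓
  x1=0, x2=0, x3=1, x4=1: formula gives 0, F = 0 ✓
  …
  x1=1, x2=0, x3=0, x4=1: formula gives 0, but F = 1 ✗
A single disagreement suffices: at (1,0,0,1) they differ, so the formula does not compute F.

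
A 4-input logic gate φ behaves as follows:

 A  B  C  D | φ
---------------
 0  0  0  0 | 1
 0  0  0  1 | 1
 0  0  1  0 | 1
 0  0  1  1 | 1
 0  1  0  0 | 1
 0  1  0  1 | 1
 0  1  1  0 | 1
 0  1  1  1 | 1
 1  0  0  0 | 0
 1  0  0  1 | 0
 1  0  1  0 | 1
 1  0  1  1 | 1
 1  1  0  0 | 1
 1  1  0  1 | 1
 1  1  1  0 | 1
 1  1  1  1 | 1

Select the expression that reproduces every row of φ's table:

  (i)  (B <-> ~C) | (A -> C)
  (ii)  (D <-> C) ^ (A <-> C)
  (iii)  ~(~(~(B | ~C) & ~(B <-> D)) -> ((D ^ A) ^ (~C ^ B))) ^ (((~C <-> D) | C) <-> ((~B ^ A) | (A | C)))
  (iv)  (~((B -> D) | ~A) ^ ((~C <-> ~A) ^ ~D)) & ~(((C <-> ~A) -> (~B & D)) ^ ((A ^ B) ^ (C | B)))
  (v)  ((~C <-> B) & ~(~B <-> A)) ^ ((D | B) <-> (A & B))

i

(ii) fails at (0,0,0,0): the formula yields 0, φ is 1.
(iii) fails at (0,0,0,0): the formula yields 0, φ is 1.
(iv) fails at (0,0,0,0): the formula yields 0, φ is 1.
(v) fails at (0,0,0,1): the formula yields 0, φ is 1.
That leaves (i). Evaluating it on every row reproduces the table of φ exactly.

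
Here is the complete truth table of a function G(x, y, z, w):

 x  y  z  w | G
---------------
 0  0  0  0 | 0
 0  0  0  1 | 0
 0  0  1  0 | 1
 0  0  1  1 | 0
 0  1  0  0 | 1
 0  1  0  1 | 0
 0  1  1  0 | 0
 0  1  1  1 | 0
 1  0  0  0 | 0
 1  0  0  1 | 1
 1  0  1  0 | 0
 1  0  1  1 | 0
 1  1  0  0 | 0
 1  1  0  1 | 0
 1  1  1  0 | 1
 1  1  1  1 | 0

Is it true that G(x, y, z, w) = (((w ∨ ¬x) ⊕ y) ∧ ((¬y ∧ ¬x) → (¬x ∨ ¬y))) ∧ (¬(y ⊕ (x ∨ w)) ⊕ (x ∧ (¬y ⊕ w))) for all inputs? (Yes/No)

Test each input against both G and the formula:
  x=0, y=0, z=0, w=0: formula gives 1, but G = 0 ✗
A single disagreement suffices: at (0,0,0,0) they differ, so the formula does not compute G.

No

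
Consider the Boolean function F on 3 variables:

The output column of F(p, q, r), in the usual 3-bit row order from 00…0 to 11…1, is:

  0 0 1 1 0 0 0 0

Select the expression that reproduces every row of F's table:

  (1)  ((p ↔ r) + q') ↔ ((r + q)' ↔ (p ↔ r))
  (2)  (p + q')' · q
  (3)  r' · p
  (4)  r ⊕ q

(1): at (0,0,0) it gives 1, but F = 0 — eliminated.
(3): at (0,1,0) it gives 0, but F = 1 — eliminated.
(4): at (0,0,1) it gives 1, but F = 0 — eliminated.
That leaves (2). Evaluating it on every row reproduces the table of F exactly.

2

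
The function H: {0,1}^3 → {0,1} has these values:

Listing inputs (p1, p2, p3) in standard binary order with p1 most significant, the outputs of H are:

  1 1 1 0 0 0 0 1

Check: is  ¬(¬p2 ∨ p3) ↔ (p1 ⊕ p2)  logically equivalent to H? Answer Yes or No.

Yes

Test each input against both H and the formula:
  p1=0, p2=0, p3=0: formula gives 1, H = 1 ✓
  p1=0, p2=0, p3=1: formula gives 1, H = 1 ✓
  p1=0, p2=1, p3=0: formula gives 1, H = 1 ✓
  p1=0, p2=1, p3=1: formula gives 0, H = 0 ✓
  p1=1, p2=0, p3=0: formula gives 0, H = 0 ✓
  … (the remaining 3 rows also agree.)
All 8 rows match — the expression computes H exactly.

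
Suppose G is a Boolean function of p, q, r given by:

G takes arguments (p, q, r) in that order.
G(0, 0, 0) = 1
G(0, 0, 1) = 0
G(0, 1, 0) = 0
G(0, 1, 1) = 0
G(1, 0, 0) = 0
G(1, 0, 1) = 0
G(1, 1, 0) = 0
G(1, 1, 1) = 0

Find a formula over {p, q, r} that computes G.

G(p, q, r) = (¬p ∧ ¬q) ∧ ¬r

Only row (0,0,0) gives 1. That row's minterm ¬p·¬q·¬r is G directly.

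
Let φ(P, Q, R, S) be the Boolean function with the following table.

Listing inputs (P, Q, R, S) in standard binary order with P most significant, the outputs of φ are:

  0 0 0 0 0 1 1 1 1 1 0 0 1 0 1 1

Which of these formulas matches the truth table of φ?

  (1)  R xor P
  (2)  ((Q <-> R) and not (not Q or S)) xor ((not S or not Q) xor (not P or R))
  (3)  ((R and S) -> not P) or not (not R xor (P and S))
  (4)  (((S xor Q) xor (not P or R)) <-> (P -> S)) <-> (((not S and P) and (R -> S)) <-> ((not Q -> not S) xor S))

(1) fails at (0,0,1,0): the formula yields 1, φ is 0.
(3) fails at (0,0,0,0): the formula yields 1, φ is 0.
(4) fails at (0,0,0,1): the formula yields 1, φ is 0.
(2) is the remaining candidate, and it agrees with φ on all 16 inputs.

2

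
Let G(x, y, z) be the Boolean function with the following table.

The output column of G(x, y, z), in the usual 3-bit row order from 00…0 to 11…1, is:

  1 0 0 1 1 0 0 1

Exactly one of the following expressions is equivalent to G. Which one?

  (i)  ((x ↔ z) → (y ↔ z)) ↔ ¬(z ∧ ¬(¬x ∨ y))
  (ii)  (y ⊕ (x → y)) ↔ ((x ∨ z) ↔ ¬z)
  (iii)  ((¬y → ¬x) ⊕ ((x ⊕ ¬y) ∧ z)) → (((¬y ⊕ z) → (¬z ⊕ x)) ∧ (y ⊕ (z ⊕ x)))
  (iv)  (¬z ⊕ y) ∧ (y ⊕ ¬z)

(i) disagrees with G on (0,0,1) (formula → 1, table → 0); rule it out.
(ii) disagrees with G on (0,0,0) (formula → 0, table → 1); rule it out.
(iii) disagrees with G on (0,0,0) (formula → 0, table → 1); rule it out.
Only (iv) survives; checking it on all 8 rows confirms it matches G.

iv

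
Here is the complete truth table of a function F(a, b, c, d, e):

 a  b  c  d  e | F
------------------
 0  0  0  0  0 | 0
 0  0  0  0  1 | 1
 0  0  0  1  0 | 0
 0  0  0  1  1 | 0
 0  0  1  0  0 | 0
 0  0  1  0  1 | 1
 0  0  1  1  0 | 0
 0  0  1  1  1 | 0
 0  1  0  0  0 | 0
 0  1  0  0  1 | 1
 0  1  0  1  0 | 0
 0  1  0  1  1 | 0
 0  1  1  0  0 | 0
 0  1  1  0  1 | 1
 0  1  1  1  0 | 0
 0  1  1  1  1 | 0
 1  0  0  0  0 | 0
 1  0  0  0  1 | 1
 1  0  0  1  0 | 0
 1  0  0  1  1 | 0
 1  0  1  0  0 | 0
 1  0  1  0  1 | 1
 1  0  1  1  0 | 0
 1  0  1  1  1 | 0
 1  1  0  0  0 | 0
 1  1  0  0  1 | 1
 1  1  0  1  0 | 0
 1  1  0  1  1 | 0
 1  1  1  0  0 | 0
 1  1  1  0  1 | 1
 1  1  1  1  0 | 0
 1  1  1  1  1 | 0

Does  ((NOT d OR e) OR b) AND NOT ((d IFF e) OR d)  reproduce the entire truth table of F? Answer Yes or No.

Yes

Check the formula against F row by row:
  a=0, b=0, c=0, d=0, e=0: formula gives 0, F = 0 ✓
  a=0, b=0, c=0, d=0, e=1: formula gives 1, F = 1 ✓
  a=0, b=0, c=0, d=1, e=0: formula gives 0, F = 0 ✓
  a=0, b=0, c=0, d=1, e=1: formula gives 0, F = 0 ✓
  …and likewise for the remaining 28 rows.
No disagreement on any input; they are logically equivalent.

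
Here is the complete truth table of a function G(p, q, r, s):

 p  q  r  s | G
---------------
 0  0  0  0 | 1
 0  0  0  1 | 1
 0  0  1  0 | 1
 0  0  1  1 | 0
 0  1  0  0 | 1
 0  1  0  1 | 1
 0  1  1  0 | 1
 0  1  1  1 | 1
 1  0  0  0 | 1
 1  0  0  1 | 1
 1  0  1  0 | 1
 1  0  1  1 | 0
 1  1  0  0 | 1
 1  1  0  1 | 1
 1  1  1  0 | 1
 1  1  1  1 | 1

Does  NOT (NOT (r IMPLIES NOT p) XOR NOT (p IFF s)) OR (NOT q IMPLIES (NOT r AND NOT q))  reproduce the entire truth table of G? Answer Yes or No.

Yes

Check the formula against G row by row:
  p=0, q=0, r=0, s=0: formula gives 1, G = 1 ✓
  p=0, q=0, r=0, s=1: formula gives 1, G = 1 ✓
  p=0, q=0, r=1, s=0: formula gives 1, G = 1 ✓
  p=0, q=0, r=1, s=1: formula gives 0, G = 0 ✓
  …and likewise for the remaining 12 rows.
All 16 rows match — the expression computes G exactly.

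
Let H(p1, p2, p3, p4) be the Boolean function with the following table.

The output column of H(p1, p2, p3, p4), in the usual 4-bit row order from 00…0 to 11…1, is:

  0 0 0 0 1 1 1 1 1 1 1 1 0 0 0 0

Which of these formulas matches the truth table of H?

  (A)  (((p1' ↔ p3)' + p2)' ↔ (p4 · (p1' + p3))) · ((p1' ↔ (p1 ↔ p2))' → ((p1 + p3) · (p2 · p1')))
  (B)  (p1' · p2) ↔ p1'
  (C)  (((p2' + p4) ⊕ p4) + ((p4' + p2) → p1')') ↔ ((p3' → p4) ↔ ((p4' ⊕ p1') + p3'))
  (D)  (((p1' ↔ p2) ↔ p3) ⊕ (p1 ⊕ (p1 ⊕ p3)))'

(A) fails at (0,0,0,0): the formula yields 1, H is 0.
(B) fails at (1,1,0,0): the formula yields 1, H is 0.
(C) fails at (0,1,0,1): the formula yields 0, H is 1.
(D) is the remaining candidate, and it agrees with H on all 16 inputs.

D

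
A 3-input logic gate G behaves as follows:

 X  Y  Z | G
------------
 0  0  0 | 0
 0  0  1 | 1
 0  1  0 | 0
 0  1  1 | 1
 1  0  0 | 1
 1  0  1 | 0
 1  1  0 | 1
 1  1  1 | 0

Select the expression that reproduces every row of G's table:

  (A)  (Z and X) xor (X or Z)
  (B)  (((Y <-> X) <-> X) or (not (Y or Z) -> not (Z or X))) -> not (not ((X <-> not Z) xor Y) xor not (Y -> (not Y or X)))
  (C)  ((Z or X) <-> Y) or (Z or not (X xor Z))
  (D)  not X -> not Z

(B) disagrees with G on (1,1,0) (formula → 0, table → 1); rule it out.
(C) disagrees with G on (0,0,0) (formula → 1, table → 0); rule it out.
(D) disagrees with G on (0,0,0) (formula → 1, table → 0); rule it out.
That leaves (A). Evaluating it on every row reproduces the table of G exactly.

A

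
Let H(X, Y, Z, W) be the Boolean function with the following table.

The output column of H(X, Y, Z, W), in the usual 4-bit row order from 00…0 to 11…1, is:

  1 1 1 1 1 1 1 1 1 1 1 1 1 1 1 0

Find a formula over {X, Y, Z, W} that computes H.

H(X, Y, Z, W) = not (((X and Y) and Z) and W)

The output is 0 only when every input is 1 — NAND of all inputs.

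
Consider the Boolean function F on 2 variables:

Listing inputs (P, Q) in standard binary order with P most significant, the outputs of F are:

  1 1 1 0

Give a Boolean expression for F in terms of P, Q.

F(P, Q) = ~(P & Q)

Only row (1,1) gives 0. So F is 1 everywhere except there — the complement of the minterm P·Q.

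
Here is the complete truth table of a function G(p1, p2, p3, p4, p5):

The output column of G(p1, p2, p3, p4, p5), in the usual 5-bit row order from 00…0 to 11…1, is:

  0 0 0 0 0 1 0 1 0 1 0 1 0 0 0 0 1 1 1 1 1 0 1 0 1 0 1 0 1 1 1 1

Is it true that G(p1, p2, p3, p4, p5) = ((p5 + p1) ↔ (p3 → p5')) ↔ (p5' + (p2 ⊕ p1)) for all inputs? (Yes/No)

Evaluate ((p5 + p1) ↔ (p3 → p5')) ↔ (p5' + (p2 ⊕ p1)) on each row and compare to G:
  p1=0, p2=0, p3=0, p4=0, p5=0: formula gives 0, G = 0 ✓
  p1=0, p2=0, p3=0, p4=0, p5=1: formula gives 0, G = 0 ✓
  p1=0, p2=0, p3=0, p4=1, p5=0: formula gives 0, G = 0 ✓
  p1=0, p2=0, p3=0, p4=1, p5=1: formula gives 0, G = 0 ✓
  …and likewise for the remaining 28 rows.
No disagreement on any input; they are logically equivalent.

Yes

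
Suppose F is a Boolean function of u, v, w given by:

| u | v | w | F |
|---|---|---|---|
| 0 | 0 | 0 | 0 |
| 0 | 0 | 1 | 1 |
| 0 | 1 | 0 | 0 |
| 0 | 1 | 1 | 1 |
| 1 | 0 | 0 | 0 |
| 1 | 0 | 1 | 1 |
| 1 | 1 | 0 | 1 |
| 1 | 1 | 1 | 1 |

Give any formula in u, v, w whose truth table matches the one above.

F is 0 on only 3 rows — (0,0,0), (0,1,0), (1,0,0). Writing each as a minterm (¬u·¬v·¬w, ¬u·v·¬w, u·¬v·¬w) and OR-ing them characterizes exactly where F=0, so F is the negation of that disjunction.

F(u, v, w) = ¬((((¬u ∧ ¬v) ∧ ¬w) ∨ ((¬u ∧ v) ∧ ¬w)) ∨ ((u ∧ ¬v) ∧ ¬w))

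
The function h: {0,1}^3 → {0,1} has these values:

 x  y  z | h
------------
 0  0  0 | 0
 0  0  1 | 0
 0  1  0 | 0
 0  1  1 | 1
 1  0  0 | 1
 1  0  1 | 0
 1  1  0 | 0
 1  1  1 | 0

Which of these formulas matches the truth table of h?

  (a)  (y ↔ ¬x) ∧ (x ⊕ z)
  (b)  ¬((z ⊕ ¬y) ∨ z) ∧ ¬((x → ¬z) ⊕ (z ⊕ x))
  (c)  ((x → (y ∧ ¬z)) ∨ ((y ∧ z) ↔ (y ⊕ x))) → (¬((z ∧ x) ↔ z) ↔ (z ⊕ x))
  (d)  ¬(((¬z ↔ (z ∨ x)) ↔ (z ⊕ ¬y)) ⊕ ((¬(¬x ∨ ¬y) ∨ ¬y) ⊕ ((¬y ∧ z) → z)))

a

(b): at (0,1,1) it gives 0, but h = 1 — eliminated.
(c): at (0,0,0) it gives 1, but h = 0 — eliminated.
(d): at (0,0,0) it gives 1, but h = 0 — eliminated.
Only (a) survives; checking it on all 8 rows confirms it matches h.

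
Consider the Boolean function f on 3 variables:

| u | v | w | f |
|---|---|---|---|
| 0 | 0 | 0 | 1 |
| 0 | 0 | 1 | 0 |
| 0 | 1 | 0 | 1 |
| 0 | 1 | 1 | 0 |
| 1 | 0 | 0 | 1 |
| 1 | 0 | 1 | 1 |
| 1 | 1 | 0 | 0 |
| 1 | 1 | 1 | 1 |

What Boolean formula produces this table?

f is 0 on only 3 rows — (0,0,1), (0,1,1), (1,1,0). Writing each as a minterm (¬u·¬v·w, ¬u·v·w, u·v·¬w) and OR-ing them characterizes exactly where f=0, so f is the negation of that disjunction.

f(u, v, w) = ¬((((¬u ∧ ¬v) ∧ w) ∨ ((¬u ∧ v) ∧ w)) ∨ ((u ∧ v) ∧ ¬w))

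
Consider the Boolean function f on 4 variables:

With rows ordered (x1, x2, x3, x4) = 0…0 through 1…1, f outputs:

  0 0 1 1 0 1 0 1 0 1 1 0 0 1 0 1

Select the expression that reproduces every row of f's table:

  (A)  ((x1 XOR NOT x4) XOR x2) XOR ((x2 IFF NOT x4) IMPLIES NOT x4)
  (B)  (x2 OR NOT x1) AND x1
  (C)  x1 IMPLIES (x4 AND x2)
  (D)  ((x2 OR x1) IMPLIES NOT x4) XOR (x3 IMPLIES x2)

D

(A) fails at (0,0,1,0): the formula yields 0, f is 1.
(B) fails at (0,0,1,0): the formula yields 0, f is 1.
(C) fails at (0,0,0,0): the formula yields 1, f is 0.
Only (D) survives; checking it on all 16 rows confirms it matches f.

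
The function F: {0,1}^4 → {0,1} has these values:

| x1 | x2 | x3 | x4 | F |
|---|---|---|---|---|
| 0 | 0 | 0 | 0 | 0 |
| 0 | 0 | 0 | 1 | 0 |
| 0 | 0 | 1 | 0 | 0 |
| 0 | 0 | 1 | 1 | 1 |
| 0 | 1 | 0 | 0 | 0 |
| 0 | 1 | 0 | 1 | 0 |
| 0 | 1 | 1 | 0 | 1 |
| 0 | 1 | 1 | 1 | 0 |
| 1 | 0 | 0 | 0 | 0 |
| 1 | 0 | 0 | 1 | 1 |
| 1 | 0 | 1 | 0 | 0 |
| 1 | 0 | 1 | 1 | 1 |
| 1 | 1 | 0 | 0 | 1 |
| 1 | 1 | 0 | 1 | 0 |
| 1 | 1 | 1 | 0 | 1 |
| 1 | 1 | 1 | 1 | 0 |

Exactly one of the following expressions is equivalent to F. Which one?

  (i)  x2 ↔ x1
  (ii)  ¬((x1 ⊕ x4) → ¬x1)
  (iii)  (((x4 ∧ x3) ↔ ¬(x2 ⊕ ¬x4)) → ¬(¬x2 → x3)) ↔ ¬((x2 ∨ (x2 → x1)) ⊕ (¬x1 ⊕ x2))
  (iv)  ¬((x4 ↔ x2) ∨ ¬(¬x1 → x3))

(i): at (0,0,0,0) it gives 1, but F = 0 — eliminated.
(ii): at (0,0,1,1) it gives 0, but F = 1 — eliminated.
(iii): at (0,0,0,0) it gives 1, but F = 0 — eliminated.
Only (iv) survives; checking it on all 16 rows confirms it matches F.

iv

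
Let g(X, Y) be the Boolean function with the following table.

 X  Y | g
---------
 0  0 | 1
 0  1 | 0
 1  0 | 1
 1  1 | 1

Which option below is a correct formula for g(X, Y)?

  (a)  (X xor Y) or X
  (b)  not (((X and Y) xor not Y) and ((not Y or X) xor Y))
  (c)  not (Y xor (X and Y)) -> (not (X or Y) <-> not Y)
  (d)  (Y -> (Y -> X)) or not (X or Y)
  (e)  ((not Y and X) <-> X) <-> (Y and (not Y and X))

d

(a): at (0,0) it gives 0, but g = 1 — eliminated.
(b): at (0,0) it gives 0, but g = 1 — eliminated.
(c): at (0,1) it gives 1, but g = 0 — eliminated.
(e): at (0,0) it gives 0, but g = 1 — eliminated.
(d) is the remaining candidate, and it agrees with g on all 4 inputs.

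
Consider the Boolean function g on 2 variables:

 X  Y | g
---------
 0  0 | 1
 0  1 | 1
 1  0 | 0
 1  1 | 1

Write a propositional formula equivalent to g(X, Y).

This is X → Y (false only at 1,0).

g(X, Y) = X IMPLIES Y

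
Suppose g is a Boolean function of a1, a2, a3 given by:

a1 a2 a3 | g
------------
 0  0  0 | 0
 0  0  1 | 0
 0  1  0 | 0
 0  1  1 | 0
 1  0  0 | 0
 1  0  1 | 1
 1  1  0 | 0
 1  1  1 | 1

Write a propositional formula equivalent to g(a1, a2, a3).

g=1 on 2 inputs: (1,0,1), (1,1,1). Reading each as a conjunction of literals (a1·¬a2·a3, a1·a2·a3) and taking the OR gives the canonical DNF.

g(a1, a2, a3) = ((a1 and not a2) and a3) or ((a1 and a2) and a3)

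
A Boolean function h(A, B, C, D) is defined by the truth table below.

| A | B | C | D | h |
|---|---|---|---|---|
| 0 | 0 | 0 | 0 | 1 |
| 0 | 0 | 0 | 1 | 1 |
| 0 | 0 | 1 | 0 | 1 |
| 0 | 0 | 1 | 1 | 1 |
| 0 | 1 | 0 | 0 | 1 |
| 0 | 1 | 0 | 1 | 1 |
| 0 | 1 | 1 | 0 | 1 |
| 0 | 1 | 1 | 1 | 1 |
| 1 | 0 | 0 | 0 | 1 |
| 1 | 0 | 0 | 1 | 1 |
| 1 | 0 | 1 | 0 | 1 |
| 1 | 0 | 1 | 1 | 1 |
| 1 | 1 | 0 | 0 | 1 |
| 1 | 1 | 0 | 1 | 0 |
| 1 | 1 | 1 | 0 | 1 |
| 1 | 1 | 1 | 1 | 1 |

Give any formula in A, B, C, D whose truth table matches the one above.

h(A, B, C, D) = NOT (((A AND B) AND NOT C) AND D)

Only row (1,1,0,1) gives 0. So h is 1 everywhere except there — the complement of the minterm A·B·¬C·D.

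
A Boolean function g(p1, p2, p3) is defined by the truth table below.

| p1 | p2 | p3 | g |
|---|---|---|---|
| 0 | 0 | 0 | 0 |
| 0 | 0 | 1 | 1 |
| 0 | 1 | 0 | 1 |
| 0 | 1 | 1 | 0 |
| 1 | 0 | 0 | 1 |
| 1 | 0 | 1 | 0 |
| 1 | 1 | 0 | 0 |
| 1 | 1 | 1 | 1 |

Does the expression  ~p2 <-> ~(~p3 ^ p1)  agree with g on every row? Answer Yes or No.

Yes

Check the formula against g row by row:
  p1=0, p2=0, p3=0: formula gives 0, g = 0 ✓
  p1=0, p2=0, p3=1: formula gives 1, g = 1 ✓
  p1=0, p2=1, p3=0: formula gives 1, g = 1 ✓
  p1=0, p2=1, p3=1: formula gives 0, g = 0 ✓
  p1=1, p2=0, p3=0: formula gives 1, g = 1 ✓
  … (the remaining 3 rows also agree.)
Every row agrees, so the formula is equivalent.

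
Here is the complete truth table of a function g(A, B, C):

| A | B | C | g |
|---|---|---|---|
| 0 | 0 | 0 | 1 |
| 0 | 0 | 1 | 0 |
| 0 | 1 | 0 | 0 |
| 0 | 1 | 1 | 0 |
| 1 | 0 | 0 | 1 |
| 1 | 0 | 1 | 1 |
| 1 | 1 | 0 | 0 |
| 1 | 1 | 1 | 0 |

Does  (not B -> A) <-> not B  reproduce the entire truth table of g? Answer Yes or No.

No

Evaluate (not B -> A) <-> not B on each row and compare to g:
  A=0, B=0, C=0: formula gives 0, but g = 1 ✗
A single disagreement suffices: at (0,0,0) they differ, so the formula does not compute g.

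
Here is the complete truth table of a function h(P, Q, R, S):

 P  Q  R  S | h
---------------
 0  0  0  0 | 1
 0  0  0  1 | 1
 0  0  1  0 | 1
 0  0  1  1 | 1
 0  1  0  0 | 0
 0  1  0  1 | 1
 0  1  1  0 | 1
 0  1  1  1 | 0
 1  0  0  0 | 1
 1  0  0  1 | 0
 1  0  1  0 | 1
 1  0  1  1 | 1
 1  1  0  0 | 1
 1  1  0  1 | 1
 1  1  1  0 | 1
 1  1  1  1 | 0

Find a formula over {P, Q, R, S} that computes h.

h is 0 on only 4 rows — (0,1,0,0), (0,1,1,1), (1,0,0,1), (1,1,1,1). Writing each as a minterm (¬P·Q·¬R·¬S, ¬P·Q·R·S, P·¬Q·¬R·S, P·Q·R·S) and OR-ing them characterizes exactly where h=0, so h is the negation of that disjunction.

h(P, Q, R, S) = not ((((((not P and Q) and not R) and not S) or (((not P and Q) and R) and S)) or (((P and not Q) and not R) and S)) or (((P and Q) and R) and S))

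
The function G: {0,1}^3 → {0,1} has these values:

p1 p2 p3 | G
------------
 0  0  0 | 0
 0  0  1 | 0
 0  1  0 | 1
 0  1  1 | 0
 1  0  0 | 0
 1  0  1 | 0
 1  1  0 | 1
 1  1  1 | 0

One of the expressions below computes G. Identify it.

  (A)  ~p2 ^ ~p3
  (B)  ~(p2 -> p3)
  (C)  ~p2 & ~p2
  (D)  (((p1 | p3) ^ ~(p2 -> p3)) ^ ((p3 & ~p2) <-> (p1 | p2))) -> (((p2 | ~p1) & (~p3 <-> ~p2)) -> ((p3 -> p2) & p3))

B

(A) fails at (0,0,1): the formula yields 1, G is 0.
(C) fails at (0,0,0): the formula yields 1, G is 0.
(D) fails at (0,0,1): the formula yields 1, G is 0.
(B) is the remaining candidate, and it agrees with G on all 8 inputs.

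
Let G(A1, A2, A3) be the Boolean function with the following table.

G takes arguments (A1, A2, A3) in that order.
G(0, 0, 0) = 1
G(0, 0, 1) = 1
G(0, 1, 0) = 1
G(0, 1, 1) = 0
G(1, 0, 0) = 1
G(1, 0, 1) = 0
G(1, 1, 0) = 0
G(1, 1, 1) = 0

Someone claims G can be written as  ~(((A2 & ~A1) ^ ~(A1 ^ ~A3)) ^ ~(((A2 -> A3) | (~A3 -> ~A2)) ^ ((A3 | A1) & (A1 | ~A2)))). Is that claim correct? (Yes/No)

Evaluate ~(((A2 & ~A1) ^ ~(A1 ^ ~A3)) ^ ~(((A2 -> A3) | (~A3 -> ~A2)) ^ ((A3 | A1) & (A1 | ~A2)))) on each row and compare to G:
  A1=0, A2=0, A3=0: formula gives 1, G = 1 ✓
  A1=0, A2=0, A3=1: formula gives 1, G = 1 ✓
  A1=0, A2=1, A3=0: formula gives 1, G = 1 ✓
  A1=0, A2=1, A3=1: formula gives 1, but G = 0 ✗
Row (0,1,1) is a counterexample, so the formula is not equivalent to G.

No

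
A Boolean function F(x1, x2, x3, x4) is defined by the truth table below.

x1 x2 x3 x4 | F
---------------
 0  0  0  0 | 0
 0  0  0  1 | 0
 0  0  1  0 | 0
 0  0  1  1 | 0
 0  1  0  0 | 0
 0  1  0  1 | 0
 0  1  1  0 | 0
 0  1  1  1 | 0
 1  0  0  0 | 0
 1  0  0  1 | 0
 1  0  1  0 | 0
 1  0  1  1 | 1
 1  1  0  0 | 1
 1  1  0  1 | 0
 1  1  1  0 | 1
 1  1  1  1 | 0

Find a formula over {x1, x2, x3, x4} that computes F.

Collect the rows where F=1 — (1,0,1,1), (1,1,0,0), (1,1,1,0) — and write one minterm per row: x1·¬x2·x3·x4, x1·x2·¬x3·¬x4, x1·x2·x3·¬x4. Their union (logical OR) reproduces the table exactly.

F(x1, x2, x3, x4) = ((((x1 and not x2) and x3) and x4) or (((x1 and x2) and not x3) and not x4)) or (((x1 and x2) and x3) and not x4)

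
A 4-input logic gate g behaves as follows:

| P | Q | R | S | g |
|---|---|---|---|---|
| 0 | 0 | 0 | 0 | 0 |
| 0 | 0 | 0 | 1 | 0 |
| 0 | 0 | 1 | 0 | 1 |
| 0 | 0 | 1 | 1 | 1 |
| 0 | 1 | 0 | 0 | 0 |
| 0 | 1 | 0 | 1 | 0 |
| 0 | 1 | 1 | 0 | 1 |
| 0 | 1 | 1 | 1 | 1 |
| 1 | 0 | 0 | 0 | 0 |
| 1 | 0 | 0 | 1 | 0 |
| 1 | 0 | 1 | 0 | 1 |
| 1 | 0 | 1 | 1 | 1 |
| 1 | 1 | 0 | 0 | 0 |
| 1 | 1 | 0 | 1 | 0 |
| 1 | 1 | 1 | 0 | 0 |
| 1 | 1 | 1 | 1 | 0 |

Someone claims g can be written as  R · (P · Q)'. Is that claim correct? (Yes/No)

Check the formula against g row by row:
  P=0, Q=0, R=0, S=0: formula gives 0, g = 0 ✓
  P=0, Q=0, R=0, S=1: formula gives 0, g = 0 ✓
  P=0, Q=0, R=1, S=0: formula gives 1, g = 1 ✓
  P=0, Q=0, R=1, S=1: formula gives 1, g = 1 ✓
  … (the remaining 12 rows also agree.)
Every row agrees, so the formula is equivalent.

Yes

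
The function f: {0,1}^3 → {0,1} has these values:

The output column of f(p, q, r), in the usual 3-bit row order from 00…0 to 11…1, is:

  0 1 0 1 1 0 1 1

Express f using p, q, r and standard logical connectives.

f is 0 on only 3 rows — (0,0,0), (0,1,0), (1,0,1). Writing each as a minterm (¬p·¬q·¬r, ¬p·q·¬r, p·¬q·r) and OR-ing them characterizes exactly where f=0, so f is the negation of that disjunction.

f(p, q, r) = ¬((((¬p ∧ ¬q) ∧ ¬r) ∨ ((¬p ∧ q) ∧ ¬r)) ∨ ((p ∧ ¬q) ∧ r))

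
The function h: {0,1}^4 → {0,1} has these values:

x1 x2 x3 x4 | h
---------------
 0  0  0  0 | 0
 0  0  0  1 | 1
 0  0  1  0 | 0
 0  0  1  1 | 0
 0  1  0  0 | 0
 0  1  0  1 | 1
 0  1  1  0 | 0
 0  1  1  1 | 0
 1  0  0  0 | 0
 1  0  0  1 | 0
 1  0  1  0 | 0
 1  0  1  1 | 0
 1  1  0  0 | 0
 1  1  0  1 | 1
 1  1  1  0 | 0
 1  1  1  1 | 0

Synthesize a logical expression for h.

The 1-rows are (0,0,0,1), (0,1,0,1), (1,1,0,1). Each contributes one minterm — ¬x1·¬x2·¬x3·x4; ¬x1·x2·¬x3·x4; x1·x2·¬x3·x4 — and their disjunction is a sum-of-products form of h.

h(x1, x2, x3, x4) = ((((x1' · x2') · x3') · x4) + (((x1' · x2) · x3') · x4)) + (((x1 · x2) · x3') · x4)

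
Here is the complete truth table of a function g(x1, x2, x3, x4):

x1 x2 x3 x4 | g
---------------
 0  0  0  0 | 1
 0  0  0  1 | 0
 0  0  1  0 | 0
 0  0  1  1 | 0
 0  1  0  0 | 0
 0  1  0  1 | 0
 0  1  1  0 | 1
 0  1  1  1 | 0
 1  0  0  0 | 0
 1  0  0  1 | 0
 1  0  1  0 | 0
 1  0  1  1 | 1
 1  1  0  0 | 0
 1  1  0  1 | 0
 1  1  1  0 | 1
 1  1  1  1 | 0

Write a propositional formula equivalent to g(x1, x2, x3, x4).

Collect the rows where g=1 — (0,0,0,0), (0,1,1,0), (1,0,1,1), (1,1,1,0) — and write one minterm per row: ¬x1·¬x2·¬x3·¬x4, ¬x1·x2·x3·¬x4, x1·¬x2·x3·x4, x1·x2·x3·¬x4. Their union (logical OR) reproduces the table exactly.

g(x1, x2, x3, x4) = (((((NOT x1 AND NOT x2) AND NOT x3) AND NOT x4) OR (((NOT x1 AND x2) AND x3) AND NOT x4)) OR (((x1 AND NOT x2) AND x3) AND x4)) OR (((x1 AND x2) AND x3) AND NOT x4)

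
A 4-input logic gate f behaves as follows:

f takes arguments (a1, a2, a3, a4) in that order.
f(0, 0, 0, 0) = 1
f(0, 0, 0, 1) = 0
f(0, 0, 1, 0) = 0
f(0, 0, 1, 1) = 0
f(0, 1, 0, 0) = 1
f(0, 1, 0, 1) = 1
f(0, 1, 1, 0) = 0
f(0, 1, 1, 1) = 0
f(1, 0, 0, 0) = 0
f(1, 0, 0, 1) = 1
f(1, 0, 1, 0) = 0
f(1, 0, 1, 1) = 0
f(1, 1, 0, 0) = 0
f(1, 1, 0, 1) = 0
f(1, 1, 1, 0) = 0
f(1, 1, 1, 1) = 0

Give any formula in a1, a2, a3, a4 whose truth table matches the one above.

Collect the rows where f=1 — (0,0,0,0), (0,1,0,0), (0,1,0,1), (1,0,0,1) — and write one minterm per row: ¬a1·¬a2·¬a3·¬a4, ¬a1·a2·¬a3·¬a4, ¬a1·a2·¬a3·a4, a1·¬a2·¬a3·a4. Their union (logical OR) reproduces the table exactly.

f(a1, a2, a3, a4) = (((((¬a1 ∧ ¬a2) ∧ ¬a3) ∧ ¬a4) ∨ (((¬a1 ∧ a2) ∧ ¬a3) ∧ ¬a4)) ∨ (((¬a1 ∧ a2) ∧ ¬a3) ∧ a4)) ∨ (((a1 ∧ ¬a2) ∧ ¬a3) ∧ a4)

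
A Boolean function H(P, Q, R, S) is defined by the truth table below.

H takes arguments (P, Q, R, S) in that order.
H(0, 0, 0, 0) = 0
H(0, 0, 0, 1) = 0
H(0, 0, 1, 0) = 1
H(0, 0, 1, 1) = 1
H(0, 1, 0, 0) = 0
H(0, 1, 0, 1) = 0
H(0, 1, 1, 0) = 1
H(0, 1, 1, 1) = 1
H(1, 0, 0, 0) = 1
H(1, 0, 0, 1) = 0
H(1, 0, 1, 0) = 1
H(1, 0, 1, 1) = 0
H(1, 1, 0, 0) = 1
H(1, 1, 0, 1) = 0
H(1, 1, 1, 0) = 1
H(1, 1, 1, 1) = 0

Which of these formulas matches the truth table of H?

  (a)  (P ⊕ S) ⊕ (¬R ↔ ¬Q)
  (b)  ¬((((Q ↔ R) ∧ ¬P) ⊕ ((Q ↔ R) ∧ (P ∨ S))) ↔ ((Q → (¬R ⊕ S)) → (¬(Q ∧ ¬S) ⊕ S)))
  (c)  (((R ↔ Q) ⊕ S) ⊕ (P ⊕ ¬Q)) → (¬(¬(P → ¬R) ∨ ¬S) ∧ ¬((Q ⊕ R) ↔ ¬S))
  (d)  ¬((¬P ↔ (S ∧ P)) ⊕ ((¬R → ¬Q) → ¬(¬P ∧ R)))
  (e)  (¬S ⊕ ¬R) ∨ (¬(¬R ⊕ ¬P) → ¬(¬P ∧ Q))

(a) fails at (0,0,0,0): the formula yields 1, H is 0.
(b) fails at (0,0,1,1): the formula yields 0, H is 1.
(c) fails at (0,0,0,0): the formula yields 1, H is 0.
(e) fails at (0,0,0,0): the formula yields 1, H is 0.
That leaves (d). Evaluating it on every row reproduces the table of H exactly.

d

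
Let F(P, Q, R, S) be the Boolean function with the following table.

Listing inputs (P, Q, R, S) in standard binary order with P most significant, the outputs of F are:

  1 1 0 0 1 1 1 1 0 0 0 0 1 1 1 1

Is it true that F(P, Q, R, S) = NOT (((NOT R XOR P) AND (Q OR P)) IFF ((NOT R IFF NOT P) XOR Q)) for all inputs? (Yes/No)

Yes

Test each input against both F and the formula:
  P=0, Q=0, R=0, S=0: formula gives 1, F = 1 ✓
  P=0, Q=0, R=0, S=1: formula gives 1, F = 1 ✓
  P=0, Q=0, R=1, S=0: formula gives 0, F = 0 ✓
  P=0, Q=0, R=1, S=1: formula gives 0, F = 0 ✓
  …and likewise for the remaining 12 rows.
No disagreement on any input; they are logically equivalent.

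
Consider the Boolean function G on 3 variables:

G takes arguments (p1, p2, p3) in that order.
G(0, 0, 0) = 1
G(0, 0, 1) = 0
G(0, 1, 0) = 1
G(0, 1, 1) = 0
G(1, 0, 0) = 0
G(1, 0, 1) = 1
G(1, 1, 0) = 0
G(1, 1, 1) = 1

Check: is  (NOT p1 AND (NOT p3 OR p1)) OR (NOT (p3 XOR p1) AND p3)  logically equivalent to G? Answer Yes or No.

Yes

Check the formula against G row by row:
  p1=0, p2=0, p3=0: formula gives 1, G = 1 ✓
  p1=0, p2=0, p3=1: formula gives 0, G = 0 ✓
  p1=0, p2=1, p3=0: formula gives 1, G = 1 ✓
  p1=0, p2=1, p3=1: formula gives 0, G = 0 ✓
  p1=1, p2=0, p3=0: formula gives 0, G = 0 ✓
  … (the remaining 3 rows also agree.)
Every row agrees, so the formula is equivalent.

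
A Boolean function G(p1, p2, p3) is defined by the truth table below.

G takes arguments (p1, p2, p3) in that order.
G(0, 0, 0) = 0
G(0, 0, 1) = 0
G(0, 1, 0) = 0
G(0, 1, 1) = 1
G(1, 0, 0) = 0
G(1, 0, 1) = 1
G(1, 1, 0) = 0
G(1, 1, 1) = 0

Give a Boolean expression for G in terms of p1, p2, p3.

G(p1, p2, p3) = ((p1' · p2) · p3) + ((p1 · p2') · p3)

The 1-rows are (0,1,1), (1,0,1). Each contributes one minterm — ¬p1·p2·p3; p1·¬p2·p3 — and their disjunction is a sum-of-products form of G.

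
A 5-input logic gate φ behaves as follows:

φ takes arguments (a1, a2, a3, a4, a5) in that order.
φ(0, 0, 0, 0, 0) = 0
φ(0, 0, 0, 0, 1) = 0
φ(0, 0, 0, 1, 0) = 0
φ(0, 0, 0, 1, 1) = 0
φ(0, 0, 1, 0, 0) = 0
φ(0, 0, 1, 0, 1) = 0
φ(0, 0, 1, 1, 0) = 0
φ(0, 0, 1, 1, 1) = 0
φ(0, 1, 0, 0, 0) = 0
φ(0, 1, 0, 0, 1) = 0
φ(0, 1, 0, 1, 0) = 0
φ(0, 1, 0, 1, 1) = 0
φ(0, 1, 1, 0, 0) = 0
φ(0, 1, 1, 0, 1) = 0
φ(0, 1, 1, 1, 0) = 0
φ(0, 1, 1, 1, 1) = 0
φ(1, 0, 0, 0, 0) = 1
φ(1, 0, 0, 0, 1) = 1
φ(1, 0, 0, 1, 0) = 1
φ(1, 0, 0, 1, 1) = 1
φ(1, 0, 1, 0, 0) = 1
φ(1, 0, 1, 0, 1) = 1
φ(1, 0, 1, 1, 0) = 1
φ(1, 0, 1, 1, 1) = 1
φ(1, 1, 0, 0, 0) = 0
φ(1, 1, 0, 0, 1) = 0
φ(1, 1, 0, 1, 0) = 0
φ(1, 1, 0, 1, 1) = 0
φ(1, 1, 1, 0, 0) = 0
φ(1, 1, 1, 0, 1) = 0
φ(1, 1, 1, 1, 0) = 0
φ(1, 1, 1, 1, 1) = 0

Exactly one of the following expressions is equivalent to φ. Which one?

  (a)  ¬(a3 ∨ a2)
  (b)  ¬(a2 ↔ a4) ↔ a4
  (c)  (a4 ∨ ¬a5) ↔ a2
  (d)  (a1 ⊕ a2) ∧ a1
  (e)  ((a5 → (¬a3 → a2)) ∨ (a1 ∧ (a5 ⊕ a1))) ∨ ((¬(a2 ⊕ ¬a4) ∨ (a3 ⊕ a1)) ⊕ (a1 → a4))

d

(a) fails at (0,0,0,0,0): the formula yields 1, φ is 0.
(b) fails at (0,0,0,0,0): the formula yields 1, φ is 0.
(c) fails at (0,0,0,0,1): the formula yields 1, φ is 0.
(e) fails at (0,0,0,0,0): the formula yields 1, φ is 0.
That leaves (d). Evaluating it on every row reproduces the table of φ exactly.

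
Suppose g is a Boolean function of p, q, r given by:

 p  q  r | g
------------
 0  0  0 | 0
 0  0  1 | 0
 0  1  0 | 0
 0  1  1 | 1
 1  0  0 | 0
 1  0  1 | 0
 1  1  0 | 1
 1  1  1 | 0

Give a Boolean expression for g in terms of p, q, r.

The 1-rows are (0,1,1), (1,1,0). Each contributes one minterm — ¬p·q·r; p·q·¬r — and their disjunction is a sum-of-products form of g.

g(p, q, r) = ((p' · q) · r) + ((p · q) · r')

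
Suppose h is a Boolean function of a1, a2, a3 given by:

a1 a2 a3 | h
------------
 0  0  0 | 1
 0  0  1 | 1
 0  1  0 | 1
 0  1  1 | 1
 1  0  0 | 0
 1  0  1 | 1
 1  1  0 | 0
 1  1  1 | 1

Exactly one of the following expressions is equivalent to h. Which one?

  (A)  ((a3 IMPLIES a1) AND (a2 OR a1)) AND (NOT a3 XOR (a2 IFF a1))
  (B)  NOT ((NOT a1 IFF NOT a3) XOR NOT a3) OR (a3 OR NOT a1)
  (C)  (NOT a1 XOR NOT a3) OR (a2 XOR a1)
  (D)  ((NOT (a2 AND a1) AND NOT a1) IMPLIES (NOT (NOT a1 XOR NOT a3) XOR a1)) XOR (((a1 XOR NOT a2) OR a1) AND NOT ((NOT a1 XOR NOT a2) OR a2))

(A) disagrees with h on (0,0,0) (formula → 0, table → 1); rule it out.
(C) disagrees with h on (0,0,0) (formula → 0, table → 1); rule it out.
(D) disagrees with h on (0,0,0) (formula → 0, table → 1); rule it out.
That leaves (B). Evaluating it on every row reproduces the table of h exactly.

B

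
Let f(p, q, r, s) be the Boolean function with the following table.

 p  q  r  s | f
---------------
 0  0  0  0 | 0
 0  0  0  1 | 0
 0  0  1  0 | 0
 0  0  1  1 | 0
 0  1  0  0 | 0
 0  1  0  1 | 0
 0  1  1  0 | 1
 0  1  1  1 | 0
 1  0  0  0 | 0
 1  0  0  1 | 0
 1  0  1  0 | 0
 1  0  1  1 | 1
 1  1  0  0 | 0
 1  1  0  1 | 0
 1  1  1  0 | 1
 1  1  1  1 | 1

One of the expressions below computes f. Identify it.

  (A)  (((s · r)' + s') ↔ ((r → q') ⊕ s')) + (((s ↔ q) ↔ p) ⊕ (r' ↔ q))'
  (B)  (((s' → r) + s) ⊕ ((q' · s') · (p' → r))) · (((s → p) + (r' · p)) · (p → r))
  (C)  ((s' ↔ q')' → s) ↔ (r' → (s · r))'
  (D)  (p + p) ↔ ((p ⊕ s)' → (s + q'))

B

(A): at (0,0,0,0) it gives 1, but f = 0 — eliminated.
(C): at (0,0,0,0) it gives 1, but f = 0 — eliminated.
(D): at (0,1,0,0) it gives 1, but f = 0 — eliminated.
Only (B) survives; checking it on all 16 rows confirms it matches f.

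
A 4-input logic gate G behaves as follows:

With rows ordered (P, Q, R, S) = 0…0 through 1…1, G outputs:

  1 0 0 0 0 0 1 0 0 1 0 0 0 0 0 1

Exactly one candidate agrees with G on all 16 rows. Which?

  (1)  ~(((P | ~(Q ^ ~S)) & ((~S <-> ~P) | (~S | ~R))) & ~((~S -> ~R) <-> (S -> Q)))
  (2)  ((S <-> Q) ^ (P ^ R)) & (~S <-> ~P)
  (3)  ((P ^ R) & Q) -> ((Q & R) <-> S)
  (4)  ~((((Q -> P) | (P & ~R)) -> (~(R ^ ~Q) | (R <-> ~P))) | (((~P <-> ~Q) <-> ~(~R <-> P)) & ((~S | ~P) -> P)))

(1) fails at (0,0,1,0): the formula yields 1, G is 0.
(3) fails at (0,0,0,1): the formula yields 1, G is 0.
(4) fails at (0,0,0,1): the formula yields 1, G is 0.
That leaves (2). Evaluating it on every row reproduces the table of G exactly.

2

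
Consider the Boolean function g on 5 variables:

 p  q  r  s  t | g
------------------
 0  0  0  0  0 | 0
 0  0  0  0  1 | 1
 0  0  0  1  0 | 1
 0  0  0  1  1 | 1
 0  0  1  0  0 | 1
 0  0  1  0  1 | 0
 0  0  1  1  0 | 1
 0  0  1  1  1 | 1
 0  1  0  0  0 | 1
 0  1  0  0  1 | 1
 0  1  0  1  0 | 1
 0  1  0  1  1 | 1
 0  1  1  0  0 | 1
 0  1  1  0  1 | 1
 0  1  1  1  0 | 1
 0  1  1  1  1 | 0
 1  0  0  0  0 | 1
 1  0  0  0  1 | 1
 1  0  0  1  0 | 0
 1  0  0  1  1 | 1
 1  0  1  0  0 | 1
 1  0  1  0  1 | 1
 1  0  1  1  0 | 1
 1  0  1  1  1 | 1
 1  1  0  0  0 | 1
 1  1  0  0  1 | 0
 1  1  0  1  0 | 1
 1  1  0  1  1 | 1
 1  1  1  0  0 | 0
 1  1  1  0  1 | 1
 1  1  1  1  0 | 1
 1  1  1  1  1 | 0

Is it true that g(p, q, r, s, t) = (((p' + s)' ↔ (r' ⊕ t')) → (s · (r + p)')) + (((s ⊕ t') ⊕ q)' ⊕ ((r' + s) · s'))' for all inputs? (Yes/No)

Yes

Check the formula against g row by row:
  p=0, q=0, r=0, s=0, t=0: formula gives 0, g = 0 ✓
  p=0, q=0, r=0, s=0, t=1: formula gives 1, g = 1 ✓
  p=0, q=0, r=0, s=1, t=0: formula gives 1, g = 1 ✓
  p=0, q=0, r=0, s=1, t=1: formula gives 1, g = 1 ✓
  … (the remaining 28 rows also agree.)
No disagreement on any input; they are logically equivalent.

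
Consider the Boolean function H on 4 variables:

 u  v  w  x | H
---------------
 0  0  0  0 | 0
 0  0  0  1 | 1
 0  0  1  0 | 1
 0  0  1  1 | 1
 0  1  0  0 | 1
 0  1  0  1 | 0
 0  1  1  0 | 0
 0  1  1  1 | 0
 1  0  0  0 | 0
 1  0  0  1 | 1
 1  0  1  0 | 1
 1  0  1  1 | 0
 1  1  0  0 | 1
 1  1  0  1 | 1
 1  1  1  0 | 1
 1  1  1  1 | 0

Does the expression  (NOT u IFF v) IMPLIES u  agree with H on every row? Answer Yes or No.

Test each input against both H and the formula:
  u=0, v=0, w=0, x=0: formula gives 1, but H = 0 ✗
A single disagreement suffices: at (0,0,0,0) they differ, so the formula does not compute H.

No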